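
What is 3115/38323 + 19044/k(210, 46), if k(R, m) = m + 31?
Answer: 730063067/2950871 ≈ 247.41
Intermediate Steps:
k(R, m) = 31 + m
3115/38323 + 19044/k(210, 46) = 3115/38323 + 19044/(31 + 46) = 3115*(1/38323) + 19044/77 = 3115/38323 + 19044*(1/77) = 3115/38323 + 19044/77 = 730063067/2950871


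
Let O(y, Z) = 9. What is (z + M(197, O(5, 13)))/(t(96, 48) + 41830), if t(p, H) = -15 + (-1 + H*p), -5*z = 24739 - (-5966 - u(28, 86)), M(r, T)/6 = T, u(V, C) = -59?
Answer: -15188/116055 ≈ -0.13087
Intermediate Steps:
M(r, T) = 6*T
z = -30646/5 (z = -(24739 - (-5966 - 1*(-59)))/5 = -(24739 - (-5966 + 59))/5 = -(24739 - 1*(-5907))/5 = -(24739 + 5907)/5 = -1/5*30646 = -30646/5 ≈ -6129.2)
t(p, H) = -16 + H*p
(z + M(197, O(5, 13)))/(t(96, 48) + 41830) = (-30646/5 + 6*9)/((-16 + 48*96) + 41830) = (-30646/5 + 54)/((-16 + 4608) + 41830) = -30376/(5*(4592 + 41830)) = -30376/5/46422 = -30376/5*1/46422 = -15188/116055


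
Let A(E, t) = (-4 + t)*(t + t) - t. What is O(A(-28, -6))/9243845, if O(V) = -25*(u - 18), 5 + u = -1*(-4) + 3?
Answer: 80/1848769 ≈ 4.3272e-5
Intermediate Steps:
u = 2 (u = -5 + (-1*(-4) + 3) = -5 + (4 + 3) = -5 + 7 = 2)
A(E, t) = -t + 2*t*(-4 + t) (A(E, t) = (-4 + t)*(2*t) - t = 2*t*(-4 + t) - t = -t + 2*t*(-4 + t))
O(V) = 400 (O(V) = -25*(2 - 18) = -25*(-16) = 400)
O(A(-28, -6))/9243845 = 400/9243845 = 400*(1/9243845) = 80/1848769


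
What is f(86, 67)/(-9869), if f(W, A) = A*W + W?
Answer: -5848/9869 ≈ -0.59256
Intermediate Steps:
f(W, A) = W + A*W
f(86, 67)/(-9869) = (86*(1 + 67))/(-9869) = (86*68)*(-1/9869) = 5848*(-1/9869) = -5848/9869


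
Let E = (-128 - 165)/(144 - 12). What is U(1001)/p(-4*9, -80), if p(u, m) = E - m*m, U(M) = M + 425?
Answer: -188232/845093 ≈ -0.22274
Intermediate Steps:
E = -293/132 ≈ -2.2197
U(M) = 425 + M
p(u, m) = -293/132 - m**2 (p(u, m) = -293/132 - m*m = -293/132 - m**2)
U(1001)/p(-4*9, -80) = (425 + 1001)/(-293/132 - 1*(-80)**2) = 1426/(-293/132 - 1*6400) = 1426/(-293/132 - 6400) = 1426/(-845093/132) = 1426*(-132/845093) = -188232/845093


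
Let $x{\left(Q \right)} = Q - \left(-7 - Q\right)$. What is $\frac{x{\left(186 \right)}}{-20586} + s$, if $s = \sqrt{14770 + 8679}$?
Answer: $- \frac{379}{20586} + \sqrt{23449} \approx 153.11$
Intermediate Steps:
$x{\left(Q \right)} = 7 + 2 Q$ ($x{\left(Q \right)} = Q + \left(7 + Q\right) = 7 + 2 Q$)
$s = \sqrt{23449} \approx 153.13$
$\frac{x{\left(186 \right)}}{-20586} + s = \frac{7 + 2 \cdot 186}{-20586} + \sqrt{23449} = \left(7 + 372\right) \left(- \frac{1}{20586}\right) + \sqrt{23449} = 379 \left(- \frac{1}{20586}\right) + \sqrt{23449} = - \frac{379}{20586} + \sqrt{23449}$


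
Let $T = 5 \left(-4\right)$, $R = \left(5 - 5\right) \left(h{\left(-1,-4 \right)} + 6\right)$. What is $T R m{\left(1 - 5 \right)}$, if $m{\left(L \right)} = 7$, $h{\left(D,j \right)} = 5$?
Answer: $0$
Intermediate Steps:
$R = 0$ ($R = \left(5 - 5\right) \left(5 + 6\right) = 0 \cdot 11 = 0$)
$T = -20$
$T R m{\left(1 - 5 \right)} = \left(-20\right) 0 \cdot 7 = 0 \cdot 7 = 0$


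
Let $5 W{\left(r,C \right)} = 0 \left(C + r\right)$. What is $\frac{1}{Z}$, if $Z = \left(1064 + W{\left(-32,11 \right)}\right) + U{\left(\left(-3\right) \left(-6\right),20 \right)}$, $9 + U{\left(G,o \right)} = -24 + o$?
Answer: $\frac{1}{1051} \approx 0.00095147$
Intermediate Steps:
$U{\left(G,o \right)} = -33 + o$ ($U{\left(G,o \right)} = -9 + \left(-24 + o\right) = -33 + o$)
$W{\left(r,C \right)} = 0$ ($W{\left(r,C \right)} = \frac{0 \left(C + r\right)}{5} = \frac{1}{5} \cdot 0 = 0$)
$Z = 1051$ ($Z = \left(1064 + 0\right) + \left(-33 + 20\right) = 1064 - 13 = 1051$)
$\frac{1}{Z} = \frac{1}{1051}$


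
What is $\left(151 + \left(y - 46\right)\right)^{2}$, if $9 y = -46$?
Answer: $\frac{808201}{81} \approx 9977.8$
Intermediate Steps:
$y = - \frac{46}{9}$ ($y = \frac{1}{9} \left(-46\right) = - \frac{46}{9} \approx -5.1111$)
$\left(151 + \left(y - 46\right)\right)^{2} = \left(151 - \frac{460}{9}\right)^{2} = \left(\frac{899}{9}\right)^{2} = \frac{808201}{81}$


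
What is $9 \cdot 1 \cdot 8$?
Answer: $72$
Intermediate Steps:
$9 \cdot 1 \cdot 8 = 9 \cdot 8 = 72$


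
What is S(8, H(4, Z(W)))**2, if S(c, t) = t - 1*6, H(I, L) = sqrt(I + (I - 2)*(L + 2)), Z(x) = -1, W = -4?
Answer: (6 - sqrt(6))**2 ≈ 12.606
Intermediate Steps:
H(I, L) = sqrt(I + (-2 + I)*(2 + L))
S(c, t) = -6 + t (S(c, t) = t - 6 = -6 + t)
S(8, H(4, Z(W)))**2 = (-6 + sqrt(-4 - 2*(-1) + 3*4 + 4*(-1)))**2 = (-6 + sqrt(-4 + 2 + 12 - 4))**2 = (-6 + sqrt(6))**2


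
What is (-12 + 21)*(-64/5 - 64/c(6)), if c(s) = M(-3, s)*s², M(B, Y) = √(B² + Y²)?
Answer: -576/5 - 16*√5/15 ≈ -117.59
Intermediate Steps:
c(s) = s²*√(9 + s²) (c(s) = √((-3)² + s²)*s² = √(9 + s²)*s² = s²*√(9 + s²))
(-12 + 21)*(-64/5 - 64/c(6)) = (-12 + 21)*(-64/5 - 64*1/(36*√(9 + 6²))) = 9*(-64*⅕ - 64*1/(36*√(9 + 36))) = 9*(-64/5 - 64*√5/540) = 9*(-64/5 - 16*√5/135) = -576/5 - 16*√5/15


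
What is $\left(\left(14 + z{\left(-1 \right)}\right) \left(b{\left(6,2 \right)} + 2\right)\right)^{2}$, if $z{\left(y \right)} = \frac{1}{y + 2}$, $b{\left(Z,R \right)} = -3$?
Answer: $225$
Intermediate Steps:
$z{\left(y \right)} = \frac{1}{2 + y}$
$\left(\left(14 + z{\left(-1 \right)}\right) \left(b{\left(6,2 \right)} + 2\right)\right)^{2} = \left(\left(14 + \frac{1}{2 - 1}\right) \left(-3 + 2\right)\right)^{2} = \left(\left(14 + 1^{-1}\right) \left(-1\right)\right)^{2} = \left(\left(14 + 1\right) \left(-1\right)\right)^{2} = \left(15 \left(-1\right)\right)^{2} = \left(-15\right)^{2} = 225$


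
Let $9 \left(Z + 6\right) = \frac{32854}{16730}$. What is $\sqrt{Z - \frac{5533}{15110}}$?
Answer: $\frac{i \sqrt{35358679371421210}}{75837090} \approx 2.4795 i$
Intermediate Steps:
$Z = - \frac{435283}{75285}$ ($Z = -6 + \frac{32854 \cdot \frac{1}{16730}}{9} = -6 + \frac{1}{9} \cdot \frac{16427}{8365} = -6 + \frac{16427}{75285} = - \frac{435283}{75285} \approx -5.7818$)
$\sqrt{Z - \frac{5533}{15110}} = \sqrt{- \frac{435283}{75285} - \frac{5533}{15110}} = \sqrt{- \frac{1398735607}{227511270}} = \frac{i \sqrt{35358679371421210}}{75837090}$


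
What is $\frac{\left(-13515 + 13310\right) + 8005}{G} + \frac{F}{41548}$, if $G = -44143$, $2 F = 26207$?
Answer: $\frac{508706801}{3668106728} \approx 0.13868$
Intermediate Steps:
$F = \frac{26207}{2}$ ($F = \frac{1}{2} \cdot 26207 = \frac{26207}{2} \approx 13104.0$)
$\frac{\left(-13515 + 13310\right) + 8005}{G} + \frac{F}{41548} = \frac{\left(-13515 + 13310\right) + 8005}{-44143} + \frac{26207}{2 \cdot 41548} = \left(-205 + 8005\right) \left(- \frac{1}{44143}\right) + \frac{26207}{2} \cdot \frac{1}{41548} = 7800 \left(- \frac{1}{44143}\right) + \frac{26207}{83096} = - \frac{7800}{44143} + \frac{26207}{83096} = \frac{508706801}{3668106728}$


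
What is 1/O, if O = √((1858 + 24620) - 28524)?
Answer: -I*√2046/2046 ≈ -0.022108*I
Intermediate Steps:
O = I*√2046 (O = √(26478 - 28524) = √(-2046) = I*√2046 ≈ 45.233*I)
1/O = 1/(I*√2046) = -I*√2046/2046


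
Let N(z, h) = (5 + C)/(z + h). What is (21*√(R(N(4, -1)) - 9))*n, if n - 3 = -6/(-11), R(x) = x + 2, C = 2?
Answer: 273*I*√42/11 ≈ 160.84*I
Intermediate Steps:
N(z, h) = 7/(h + z) (N(z, h) = (5 + 2)/(z + h) = 7/(h + z))
R(x) = 2 + x
n = 39/11 (n = 3 - 6/(-11) = 3 - 6*(-1/11) = 3 + 6/11 = 39/11 ≈ 3.5455)
(21*√(R(N(4, -1)) - 9))*n = (21*√((2 + 7/(-1 + 4)) - 9))*(39/11) = (21*√((2 + 7/3) - 9))*(39/11) = (21*√(13/3 - 9))*(39/11) = (21*√(-14/3))*(39/11) = (21*(I*√42/3))*(39/11) = (7*I*√42)*(39/11) = 273*I*√42/11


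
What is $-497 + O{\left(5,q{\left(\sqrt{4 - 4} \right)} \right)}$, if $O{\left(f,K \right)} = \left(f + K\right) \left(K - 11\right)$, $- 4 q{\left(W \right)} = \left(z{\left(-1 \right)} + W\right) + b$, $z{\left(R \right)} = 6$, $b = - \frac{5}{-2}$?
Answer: $- \frac{34223}{64} \approx -534.73$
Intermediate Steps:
$b = \frac{5}{2}$ ($b = \left(-5\right) \left(- \frac{1}{2}\right) = \frac{5}{2} \approx 2.5$)
$q{\left(W \right)} = - \frac{17}{8} - \frac{W}{4}$ ($q{\left(W \right)} = - \frac{\left(6 + W\right) + \frac{5}{2}}{4} = - \frac{\frac{17}{2} + W}{4} = - \frac{17}{8} - \frac{W}{4}$)
$O{\left(f,K \right)} = \left(-11 + K\right) \left(K + f\right)$ ($O{\left(f,K \right)} = \left(K + f\right) \left(-11 + K\right) = \left(-11 + K\right) \left(K + f\right)$)
$-497 + O{\left(5,q{\left(\sqrt{4 - 4} \right)} \right)} = -497 - \left(55 - \left(- \frac{17}{8} - \frac{\sqrt{4 - 4}}{4}\right)^{2} + 11 \left(- \frac{17}{8} - \frac{\sqrt{4 - 4}}{4}\right) - \left(- \frac{17}{8} - \frac{\sqrt{4 - 4}}{4}\right) 5\right) = -497 - \left(55 - \left(- \frac{17}{8} - \frac{\sqrt{0}}{4}\right)^{2} + 11 \left(- \frac{17}{8} - \frac{\sqrt{0}}{4}\right) - \left(- \frac{17}{8} - \frac{\sqrt{0}}{4}\right) 5\right) = -497 - \left(55 - \left(- \frac{17}{8} - 0\right)^{2} + 11 \left(- \frac{17}{8} - 0\right) - \left(- \frac{17}{8} - 0\right) 5\right) = -497 - \left(55 - \left(- \frac{17}{8} + 0\right)^{2} + 11 \left(- \frac{17}{8} + 0\right) - \left(- \frac{17}{8} + 0\right) 5\right) = -497 - \left(\frac{169}{4} - \frac{289}{64}\right) = -497 + \left(\frac{289}{64} + \frac{187}{8} - 55 - \frac{85}{8}\right) = -497 - \frac{2415}{64} = - \frac{34223}{64}$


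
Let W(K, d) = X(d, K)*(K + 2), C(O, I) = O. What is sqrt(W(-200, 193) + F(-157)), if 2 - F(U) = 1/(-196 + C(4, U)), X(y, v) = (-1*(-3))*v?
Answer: sqrt(68429955)/24 ≈ 344.68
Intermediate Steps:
X(y, v) = 3*v
W(K, d) = 3*K*(2 + K) (W(K, d) = (3*K)*(K + 2) = (3*K)*(2 + K) = 3*K*(2 + K))
F(U) = 385/192 (F(U) = 2 - 1/(-196 + 4) = 2 - 1/(-192) = 2 - 1*(-1/192) = 2 + 1/192 = 385/192)
sqrt(W(-200, 193) + F(-157)) = sqrt(3*(-200)*(2 - 200) + 385/192) = sqrt(3*(-200)*(-198) + 385/192) = sqrt(118800 + 385/192) = sqrt(22809985/192) = sqrt(68429955)/24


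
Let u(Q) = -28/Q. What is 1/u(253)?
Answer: -253/28 ≈ -9.0357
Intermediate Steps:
u(Q) = -28/Q
1/u(253) = 1/(-28/253) = -253/28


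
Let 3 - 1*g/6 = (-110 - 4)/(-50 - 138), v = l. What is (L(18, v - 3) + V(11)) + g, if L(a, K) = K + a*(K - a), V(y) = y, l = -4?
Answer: -20287/47 ≈ -431.64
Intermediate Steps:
v = -4
g = 675/47 (g = 18 - 6*(-110 - 4)/(-50 - 138) = 18 - (-684)/(-188) = 18 - (-684)*(-1)/188 = 18 - 6*57/94 = 18 - 171/47 = 675/47 ≈ 14.362)
(L(18, v - 3) + V(11)) + g = (((-4 - 3) - 1*18**2 + (-4 - 3)*18) + 11) + 675/47 = ((-7 - 1*324 - 7*18) + 11) + 675/47 = ((-7 - 324 - 126) + 11) + 675/47 = (-457 + 11) + 675/47 = -446 + 675/47 = -20287/47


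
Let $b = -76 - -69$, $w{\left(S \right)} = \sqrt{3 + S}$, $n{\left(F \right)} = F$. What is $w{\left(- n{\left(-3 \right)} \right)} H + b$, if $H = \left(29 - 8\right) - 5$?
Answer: $-7 + 16 \sqrt{6} \approx 32.192$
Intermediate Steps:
$H = 16$ ($H = \left(29 - 8\right) - 5 = 21 - 5 = 16$)
$b = -7$ ($b = -76 + 69 = -7$)
$w{\left(- n{\left(-3 \right)} \right)} H + b = \sqrt{3 - -3} \cdot 16 - 7 = \sqrt{3 + 3} \cdot 16 - 7 = \sqrt{6} \cdot 16 - 7 = 16 \sqrt{6} - 7 = -7 + 16 \sqrt{6}$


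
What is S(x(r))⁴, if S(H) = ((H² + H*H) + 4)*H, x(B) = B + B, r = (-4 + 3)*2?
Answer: 429981696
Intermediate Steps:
r = -2 (r = -1*2 = -2)
x(B) = 2*B
S(H) = H*(4 + 2*H²) (S(H) = ((H² + H²) + 4)*H = (2*H² + 4)*H = (4 + 2*H²)*H = H*(4 + 2*H²))
S(x(r))⁴ = (2*(2*(-2))*(2 + (2*(-2))²))⁴ = (2*(-4)*(2 + (-4)²))⁴ = (2*(-4)*(2 + 16))⁴ = (2*(-4)*18)⁴ = (-144)⁴ = 429981696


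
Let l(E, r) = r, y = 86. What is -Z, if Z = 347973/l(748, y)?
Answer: -347973/86 ≈ -4046.2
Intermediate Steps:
Z = 347973/86 ≈ 4046.2
-Z = -1*347973/86 = -347973/86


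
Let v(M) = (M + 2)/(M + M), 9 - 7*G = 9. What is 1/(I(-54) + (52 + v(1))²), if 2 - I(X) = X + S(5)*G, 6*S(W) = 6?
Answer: 4/11673 ≈ 0.00034267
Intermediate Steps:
G = 0 (G = 9/7 - ⅐*9 = 9/7 - 9/7 = 0)
S(W) = 1 (S(W) = (⅙)*6 = 1)
v(M) = (2 + M)/(2*M) (v(M) = (2 + M)/((2*M)) = (2 + M)*(1/(2*M)) = (2 + M)/(2*M))
I(X) = 2 - X (I(X) = 2 - (X + 1*0) = 2 - (X + 0) = 2 - X)
1/(I(-54) + (52 + v(1))²) = 1/((2 - 1*(-54)) + (52 + (½)*(2 + 1)/1)²) = 1/((2 + 54) + (52 + (½)*1*3)²) = 1/(56 + (52 + 3/2)²) = 1/(56 + (107/2)²) = 1/(56 + 11449/4) = 1/(11673/4) = 4/11673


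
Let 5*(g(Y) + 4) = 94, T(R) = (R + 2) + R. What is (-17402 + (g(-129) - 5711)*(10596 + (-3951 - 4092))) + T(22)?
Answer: -72798773/5 ≈ -1.4560e+7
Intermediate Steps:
T(R) = 2 + 2*R (T(R) = (2 + R) + R = 2 + 2*R)
g(Y) = 74/5 (g(Y) = -4 + (⅕)*94 = -4 + 94/5 = 74/5)
(-17402 + (g(-129) - 5711)*(10596 + (-3951 - 4092))) + T(22) = (-17402 + (74/5 - 5711)*(10596 + (-3951 - 4092))) + (2 + 2*22) = (-17402 - 28481*(10596 - 8043)/5) + (2 + 44) = (-17402 - 28481/5*2553) + 46 = (-17402 - 72711993/5) + 46 = -72799003/5 + 46 = -72798773/5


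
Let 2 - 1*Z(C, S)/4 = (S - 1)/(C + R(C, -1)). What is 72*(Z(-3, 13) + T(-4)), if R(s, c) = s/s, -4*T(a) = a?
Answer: 2376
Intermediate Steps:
T(a) = -a/4
R(s, c) = 1
Z(C, S) = 8 - 4*(-1 + S)/(1 + C) (Z(C, S) = 8 - 4*(S - 1)/(C + 1) = 8 - 4*(-1 + S)/(1 + C))
72*(Z(-3, 13) + T(-4)) = 72*(4*(3 - 1*13 + 2*(-3))/(1 - 3) - ¼*(-4)) = 72*(4*(3 - 13 - 6)/(-2) + 1) = 72*(4*(-½)*(-16) + 1) = 72*(32 + 1) = 72*33 = 2376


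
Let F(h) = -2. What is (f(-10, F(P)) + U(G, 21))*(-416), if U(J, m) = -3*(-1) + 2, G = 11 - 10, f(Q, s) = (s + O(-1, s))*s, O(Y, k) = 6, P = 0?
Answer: 1248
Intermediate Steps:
f(Q, s) = s*(6 + s) (f(Q, s) = (s + 6)*s = (6 + s)*s = s*(6 + s))
G = 1
U(J, m) = 5 (U(J, m) = 3 + 2 = 5)
(f(-10, F(P)) + U(G, 21))*(-416) = (-2*(6 - 2) + 5)*(-416) = (-2*4 + 5)*(-416) = (-8 + 5)*(-416) = -3*(-416) = 1248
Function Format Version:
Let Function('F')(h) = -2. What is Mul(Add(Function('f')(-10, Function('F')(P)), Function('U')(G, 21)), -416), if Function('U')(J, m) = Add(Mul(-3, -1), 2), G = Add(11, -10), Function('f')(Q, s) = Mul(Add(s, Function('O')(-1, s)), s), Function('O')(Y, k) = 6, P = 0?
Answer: 1248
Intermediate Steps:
Function('f')(Q, s) = Mul(s, Add(6, s)) (Function('f')(Q, s) = Mul(Add(s, 6), s) = Mul(Add(6, s), s) = Mul(s, Add(6, s)))
G = 1
Function('U')(J, m) = 5 (Function('U')(J, m) = Add(3, 2) = 5)
Mul(Add(Function('f')(-10, Function('F')(P)), Function('U')(G, 21)), -416) = Mul(Add(Mul(-2, Add(6, -2)), 5), -416) = Mul(Add(Mul(-2, 4), 5), -416) = Mul(Add(-8, 5), -416) = Mul(-3, -416) = 1248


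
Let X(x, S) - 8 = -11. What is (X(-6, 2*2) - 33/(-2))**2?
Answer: 729/4 ≈ 182.25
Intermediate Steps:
X(x, S) = -3 (X(x, S) = 8 - 11 = -3)
(X(-6, 2*2) - 33/(-2))**2 = (-3 - 33/(-2))**2 = (-3 - 33*(-1/2))**2 = (-3 + 33/2)**2 = (27/2)**2 = 729/4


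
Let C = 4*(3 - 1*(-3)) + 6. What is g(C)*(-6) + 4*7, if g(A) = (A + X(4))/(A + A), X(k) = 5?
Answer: 49/2 ≈ 24.500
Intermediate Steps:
C = 30 (C = 4*(3 + 3) + 6 = 4*6 + 6 = 24 + 6 = 30)
g(A) = (5 + A)/(2*A) (g(A) = (A + 5)/(A + A) = (5 + A)/((2*A)) = (5 + A)*(1/(2*A)) = (5 + A)/(2*A))
g(C)*(-6) + 4*7 = ((½)*(5 + 30)/30)*(-6) + 4*7 = ((½)*(1/30)*35)*(-6) + 28 = (7/12)*(-6) + 28 = -7/2 + 28 = 49/2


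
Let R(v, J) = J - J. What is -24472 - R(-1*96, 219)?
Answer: -24472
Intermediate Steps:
R(v, J) = 0
-24472 - R(-1*96, 219) = -24472 - 1*0 = -24472 + 0 = -24472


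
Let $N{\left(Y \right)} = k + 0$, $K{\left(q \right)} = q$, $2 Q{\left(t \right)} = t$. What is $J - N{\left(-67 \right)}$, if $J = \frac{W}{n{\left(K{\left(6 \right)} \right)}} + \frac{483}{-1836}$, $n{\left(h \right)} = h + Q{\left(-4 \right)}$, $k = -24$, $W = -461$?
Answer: $- \frac{28003}{306} \approx -91.513$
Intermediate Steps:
$Q{\left(t \right)} = \frac{t}{2}$
$N{\left(Y \right)} = -24$ ($N{\left(Y \right)} = -24 + 0 = -24$)
$n{\left(h \right)} = -2 + h$ ($n{\left(h \right)} = h + \frac{1}{2} \left(-4\right) = h - 2 = -2 + h$)
$J = - \frac{35347}{306}$ ($J = - \frac{461}{-2 + 6} + \frac{483}{-1836} = - \frac{461}{4} + 483 \left(- \frac{1}{1836}\right) = \left(-461\right) \frac{1}{4} - \frac{161}{612} = - \frac{461}{4} - \frac{161}{612} = - \frac{35347}{306} \approx -115.51$)
$J - N{\left(-67 \right)} = - \frac{35347}{306} - -24 = - \frac{35347}{306} + 24 = - \frac{28003}{306}$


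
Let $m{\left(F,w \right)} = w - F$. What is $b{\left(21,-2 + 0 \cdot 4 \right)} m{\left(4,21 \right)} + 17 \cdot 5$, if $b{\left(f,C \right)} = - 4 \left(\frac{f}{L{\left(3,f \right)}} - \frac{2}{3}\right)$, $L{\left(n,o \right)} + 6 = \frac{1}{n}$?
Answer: $\frac{1147}{3} \approx 382.33$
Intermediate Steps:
$L{\left(n,o \right)} = -6 + \frac{1}{n}$
$b{\left(f,C \right)} = \frac{8}{3} + \frac{12 f}{17}$ ($b{\left(f,C \right)} = - 4 \left(\frac{f}{-6 + \frac{1}{3}} - \frac{2}{3}\right) = - 4 \left(\frac{f}{- \frac{17}{3}} - \frac{2}{3}\right) = - 4 \left(f \left(- \frac{3}{17}\right) - \frac{2}{3}\right) = - 4 \left(- \frac{3 f}{17} - \frac{2}{3}\right) = - 4 \left(- \frac{2}{3} - \frac{3 f}{17}\right) = \frac{8}{3} + \frac{12 f}{17}$)
$b{\left(21,-2 + 0 \cdot 4 \right)} m{\left(4,21 \right)} + 17 \cdot 5 = \left(\frac{8}{3} + \frac{12}{17} \cdot 21\right) \left(21 - 4\right) + 17 \cdot 5 = \left(\frac{8}{3} + \frac{252}{17}\right) \left(21 - 4\right) + 85 = \frac{892}{51} \cdot 17 + 85 = \frac{892}{3} + 85 = \frac{1147}{3}$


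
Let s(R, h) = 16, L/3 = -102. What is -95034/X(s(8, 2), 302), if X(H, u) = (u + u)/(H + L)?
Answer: 6889965/151 ≈ 45629.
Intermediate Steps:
L = -306 (L = 3*(-102) = -306)
X(H, u) = 2*u/(-306 + H) (X(H, u) = (u + u)/(H - 306) = (2*u)/(-306 + H) = 2*u/(-306 + H))
-95034/X(s(8, 2), 302) = -95034/(2*302/(-306 + 16)) = -95034/(2*302/(-290)) = -95034/(2*302*(-1/290)) = -95034/(-302/145) = -95034*(-145/302) = 6889965/151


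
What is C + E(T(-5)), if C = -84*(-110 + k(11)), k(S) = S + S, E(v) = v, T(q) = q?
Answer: 7387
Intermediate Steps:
k(S) = 2*S
C = 7392 (C = -84*(-110 + 2*11) = -84*(-110 + 22) = -84*(-88) = 7392)
C + E(T(-5)) = 7392 - 5 = 7387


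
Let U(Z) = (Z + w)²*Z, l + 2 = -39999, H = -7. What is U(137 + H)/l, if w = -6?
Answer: -153760/3077 ≈ -49.971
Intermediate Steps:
l = -40001 (l = -2 - 39999 = -40001)
U(Z) = Z*(-6 + Z)² (U(Z) = (Z - 6)²*Z = (-6 + Z)²*Z = Z*(-6 + Z)²)
U(137 + H)/l = ((137 - 7)*(-6 + (137 - 7))²)/(-40001) = (130*(-6 + 130)²)*(-1/40001) = (130*124²)*(-1/40001) = (130*15376)*(-1/40001) = 1998880*(-1/40001) = -153760/3077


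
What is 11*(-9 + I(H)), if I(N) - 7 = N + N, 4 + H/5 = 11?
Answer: 748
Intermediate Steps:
H = 35 (H = -20 + 5*11 = -20 + 55 = 35)
I(N) = 7 + 2*N (I(N) = 7 + (N + N) = 7 + 2*N)
11*(-9 + I(H)) = 11*(-9 + (7 + 2*35)) = 11*(-9 + (7 + 70)) = 11*(-9 + 77) = 11*68 = 748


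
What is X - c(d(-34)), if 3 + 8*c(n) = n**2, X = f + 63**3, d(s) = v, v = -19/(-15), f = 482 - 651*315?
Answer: 40917757/900 ≈ 45464.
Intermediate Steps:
f = -204583 (f = 482 - 205065 = -204583)
v = 19/15 (v = -19*(-1/15) = 19/15 ≈ 1.2667)
d(s) = 19/15
X = 45464 (X = -204583 + 63**3 = -204583 + 250047 = 45464)
c(n) = -3/8 + n**2/8
X - c(d(-34)) = 45464 - (-3/8 + (19/15)**2/8) = 45464 - (-3/8 + (1/8)*(361/225)) = 45464 - (-3/8 + 361/1800) = 45464 - 1*(-157/900) = 45464 + 157/900 = 40917757/900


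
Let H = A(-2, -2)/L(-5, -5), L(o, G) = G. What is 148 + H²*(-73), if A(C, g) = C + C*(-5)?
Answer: -972/25 ≈ -38.880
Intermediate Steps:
A(C, g) = -4*C (A(C, g) = C - 5*C = -4*C)
H = -8/5 (H = -4*(-2)/(-5) = 8*(-⅕) = -8/5 ≈ -1.6000)
148 + H²*(-73) = 148 + (-8/5)²*(-73) = 148 + (64/25)*(-73) = 148 - 4672/25 = -972/25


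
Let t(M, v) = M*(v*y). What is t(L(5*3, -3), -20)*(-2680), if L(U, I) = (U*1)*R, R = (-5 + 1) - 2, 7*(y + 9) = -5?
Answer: 328032000/7 ≈ 4.6862e+7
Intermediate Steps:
y = -68/7 (y = -9 + (⅐)*(-5) = -9 - 5/7 = -68/7 ≈ -9.7143)
R = -6 (R = -4 - 2 = -6)
L(U, I) = -6*U (L(U, I) = (U*1)*(-6) = U*(-6) = -6*U)
t(M, v) = -68*M*v/7 (t(M, v) = M*(v*(-68/7)) = M*(-68*v/7) = -68*M*v/7)
t(L(5*3, -3), -20)*(-2680) = -68/7*(-30*3)*(-20)*(-2680) = -68/7*(-6*15)*(-20)*(-2680) = -68/7*(-90)*(-20)*(-2680) = -122400/7*(-2680) = 328032000/7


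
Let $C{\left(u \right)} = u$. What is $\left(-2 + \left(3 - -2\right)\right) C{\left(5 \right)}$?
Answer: $15$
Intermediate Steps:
$\left(-2 + \left(3 - -2\right)\right) C{\left(5 \right)} = \left(-2 + \left(3 - -2\right)\right) 5 = \left(-2 + \left(3 + 2\right)\right) 5 = \left(-2 + 5\right) 5 = 3 \cdot 5 = 15$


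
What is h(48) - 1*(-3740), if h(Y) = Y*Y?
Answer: 6044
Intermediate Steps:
h(Y) = Y**2
h(48) - 1*(-3740) = 48**2 - 1*(-3740) = 2304 + 3740 = 6044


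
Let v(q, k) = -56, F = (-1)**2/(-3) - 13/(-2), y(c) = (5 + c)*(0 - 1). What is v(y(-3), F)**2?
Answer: 3136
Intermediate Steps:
y(c) = -5 - c (y(c) = (5 + c)*(-1) = -5 - c)
F = 37/6 (F = 1*(-1/3) - 13*(-1/2) = -1/3 + 13/2 = 37/6 ≈ 6.1667)
v(y(-3), F)**2 = (-56)**2 = 3136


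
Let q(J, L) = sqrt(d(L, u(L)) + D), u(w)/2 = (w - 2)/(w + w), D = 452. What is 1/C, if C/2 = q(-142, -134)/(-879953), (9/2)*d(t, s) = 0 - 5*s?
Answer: -2639859*sqrt(4553923)/271876 ≈ -20721.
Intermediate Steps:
u(w) = (-2 + w)/w (u(w) = 2*((w - 2)/(w + w)) = 2*((-2 + w)/((2*w))) = 2*((-2 + w)*(1/(2*w))) = 2*((-2 + w)/(2*w)) = (-2 + w)/w)
d(t, s) = -10*s/9 (d(t, s) = 2*(0 - 5*s)/9 = 2*(-5*s)/9 = -10*s/9)
q(J, L) = sqrt(452 - 10*(-2 + L)/(9*L)) (q(J, L) = sqrt(-10*(-2 + L)/(9*L) + 452) = sqrt(452 - 10*(-2 + L)/(9*L)))
C = -4*sqrt(4553923)/176870553 (C = 2*((sqrt(4058 + 20/(-134))/3)/(-879953)) = 2*((sqrt(4058 + 20*(-1/134))/3)*(-1/879953)) = 2*((sqrt(4058 - 10/67)/3)*(-1/879953)) = 2*((sqrt(271876/67)/3)*(-1/879953)) = 2*(((2*sqrt(4553923)/67)/3)*(-1/879953)) = 2*((2*sqrt(4553923)/201)*(-1/879953)) = 2*(-2*sqrt(4553923)/176870553) = -4*sqrt(4553923)/176870553 ≈ -4.8261e-5)
1/C = 1/(-4*sqrt(4553923)/176870553) = -2639859*sqrt(4553923)/271876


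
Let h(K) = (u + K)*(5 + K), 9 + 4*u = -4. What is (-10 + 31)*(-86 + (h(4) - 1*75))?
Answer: -12957/4 ≈ -3239.3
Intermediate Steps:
u = -13/4 (u = -9/4 + (¼)*(-4) = -9/4 - 1 = -13/4 ≈ -3.2500)
h(K) = (5 + K)*(-13/4 + K) (h(K) = (-13/4 + K)*(5 + K) = (5 + K)*(-13/4 + K))
(-10 + 31)*(-86 + (h(4) - 1*75)) = (-10 + 31)*(-86 + ((-65/4 + 4² + (7/4)*4) - 1*75)) = 21*(-86 + ((-65/4 + 16 + 7) - 75)) = 21*(-86 + (27/4 - 75)) = 21*(-86 - 273/4) = 21*(-617/4) = -12957/4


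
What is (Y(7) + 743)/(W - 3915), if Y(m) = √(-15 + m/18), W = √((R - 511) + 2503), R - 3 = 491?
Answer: -2908845/15324739 - 743*√2486/15324739 - 1305*I*√526/30649478 - I*√326909/45974217 ≈ -0.19223 - 0.00098895*I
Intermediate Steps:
R = 494 (R = 3 + 491 = 494)
W = √2486 (W = √((494 - 511) + 2503) = √(-17 + 2503) = √2486 ≈ 49.860)
Y(m) = √(-15 + m/18) (Y(m) = √(-15 + m*(1/18)) = √(-15 + m/18))
(Y(7) + 743)/(W - 3915) = (√(-540 + 2*7)/6 + 743)/(√2486 - 3915) = (√(-540 + 14)/6 + 743)/(-3915 + √2486) = (√(-526)/6 + 743)/(-3915 + √2486) = ((I*√526)/6 + 743)/(-3915 + √2486) = (I*√526/6 + 743)/(-3915 + √2486) = (743 + I*√526/6)/(-3915 + √2486)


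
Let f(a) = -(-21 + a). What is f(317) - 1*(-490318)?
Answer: 490022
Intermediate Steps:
f(a) = 21 - a
f(317) - 1*(-490318) = (21 - 1*317) - 1*(-490318) = (21 - 317) + 490318 = -296 + 490318 = 490022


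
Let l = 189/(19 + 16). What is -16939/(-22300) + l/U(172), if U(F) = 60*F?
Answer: 583103/767120 ≈ 0.76012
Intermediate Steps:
l = 27/5 (l = 189/35 = 189*(1/35) = 27/5 ≈ 5.4000)
-16939/(-22300) + l/U(172) = -16939/(-22300) + 27/(5*((60*172))) = -16939*(-1/22300) + (27/5)/10320 = 16939/22300 + (27/5)*(1/10320) = 16939/22300 + 9/17200 = 583103/767120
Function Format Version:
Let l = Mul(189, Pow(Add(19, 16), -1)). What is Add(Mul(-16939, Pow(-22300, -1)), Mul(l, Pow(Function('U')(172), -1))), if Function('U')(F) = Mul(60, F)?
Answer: Rational(583103, 767120) ≈ 0.76012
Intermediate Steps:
l = Rational(27, 5) (l = Mul(189, Pow(35, -1)) = Mul(189, Rational(1, 35)) = Rational(27, 5) ≈ 5.4000)
Add(Mul(-16939, Pow(-22300, -1)), Mul(l, Pow(Function('U')(172), -1))) = Add(Mul(-16939, Pow(-22300, -1)), Mul(Rational(27, 5), Pow(Mul(60, 172), -1))) = Add(Mul(-16939, Rational(-1, 22300)), Mul(Rational(27, 5), Pow(10320, -1))) = Add(Rational(16939, 22300), Mul(Rational(27, 5), Rational(1, 10320))) = Add(Rational(16939, 22300), Rational(9, 17200)) = Rational(583103, 767120)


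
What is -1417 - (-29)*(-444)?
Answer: -14293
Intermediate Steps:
-1417 - (-29)*(-444) = -1417 - 1*12876 = -1417 - 12876 = -14293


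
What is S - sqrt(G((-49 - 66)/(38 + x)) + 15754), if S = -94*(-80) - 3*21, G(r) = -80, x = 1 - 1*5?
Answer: 7457 - sqrt(15674) ≈ 7331.8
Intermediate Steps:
x = -4 (x = 1 - 5 = -4)
S = 7457 (S = 7520 - 63 = 7457)
S - sqrt(G((-49 - 66)/(38 + x)) + 15754) = 7457 - sqrt(-80 + 15754) = 7457 - sqrt(15674)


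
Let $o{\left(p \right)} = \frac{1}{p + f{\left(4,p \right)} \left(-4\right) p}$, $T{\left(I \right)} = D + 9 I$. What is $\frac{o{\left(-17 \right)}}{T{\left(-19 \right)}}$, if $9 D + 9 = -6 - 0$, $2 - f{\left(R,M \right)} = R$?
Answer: $\frac{1}{26418} \approx 3.7853 \cdot 10^{-5}$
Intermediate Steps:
$f{\left(R,M \right)} = 2 - R$
$D = - \frac{5}{3}$ ($D = -1 + \frac{-6 - 0}{9} = -1 + \frac{-6 + 0}{9} = -1 + \frac{1}{9} \left(-6\right) = -1 - \frac{2}{3} = - \frac{5}{3} \approx -1.6667$)
$T{\left(I \right)} = - \frac{5}{3} + 9 I$
$o{\left(p \right)} = \frac{1}{9 p}$ ($o{\left(p \right)} = \frac{1}{p + \left(2 - 4\right) \left(-4\right) p} = \frac{1}{p + \left(-2\right) \left(-4\right) p} = \frac{1}{p + 8 p} = \frac{1}{9 p}$)
$\frac{o{\left(-17 \right)}}{T{\left(-19 \right)}} = \frac{\frac{1}{9} \frac{1}{-17}}{- \frac{5}{3} + 9 \left(-19\right)} = \frac{\frac{1}{9} \left(- \frac{1}{17}\right)}{- \frac{5}{3} - 171} = - \frac{1}{153 \left(- \frac{518}{3}\right)} = \left(- \frac{1}{153}\right) \left(- \frac{3}{518}\right) = \frac{1}{26418}$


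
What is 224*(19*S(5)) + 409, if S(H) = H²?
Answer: 106809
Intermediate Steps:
224*(19*S(5)) + 409 = 224*(19*5²) + 409 = 224*(19*25) + 409 = 224*475 + 409 = 106400 + 409 = 106809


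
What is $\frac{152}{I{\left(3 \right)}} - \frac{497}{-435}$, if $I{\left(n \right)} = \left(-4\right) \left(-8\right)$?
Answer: $\frac{10253}{1740} \approx 5.8925$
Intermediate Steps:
$I{\left(n \right)} = 32$
$\frac{152}{I{\left(3 \right)}} - \frac{497}{-435} = \frac{152}{32} - \frac{497}{-435} = 152 \cdot \frac{1}{32} - - \frac{497}{435} = \frac{19}{4} + \frac{497}{435} = \frac{10253}{1740}$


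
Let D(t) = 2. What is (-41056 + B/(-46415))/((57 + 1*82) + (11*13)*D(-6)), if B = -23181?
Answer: -1905591059/19726375 ≈ -96.601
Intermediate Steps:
(-41056 + B/(-46415))/((57 + 1*82) + (11*13)*D(-6)) = (-41056 - 23181/(-46415))/((57 + 1*82) + (11*13)*2) = (-41056 - 23181*(-1/46415))/((57 + 82) + 143*2) = (-41056 + 23181/46415)/(139 + 286) = -1905591059/46415/425 = -1905591059/46415*1/425 = -1905591059/19726375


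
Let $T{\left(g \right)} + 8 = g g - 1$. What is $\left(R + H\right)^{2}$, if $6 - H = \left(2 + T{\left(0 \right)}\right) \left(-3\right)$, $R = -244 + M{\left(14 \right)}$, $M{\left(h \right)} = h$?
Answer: $60025$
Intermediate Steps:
$T{\left(g \right)} = -9 + g^{2}$ ($T{\left(g \right)} = -8 + \left(g g - 1\right) = -8 + \left(g^{2} - 1\right) = -8 + \left(-1 + g^{2}\right) = -9 + g^{2}$)
$R = -230$ ($R = -244 + 14 = -230$)
$H = -15$ ($H = 6 - \left(2 - \left(9 - 0^{2}\right)\right) \left(-3\right) = 6 - \left(2 + \left(-9 + 0\right)\right) \left(-3\right) = 6 - \left(2 - 9\right) \left(-3\right) = 6 - \left(-7\right) \left(-3\right) = 6 - 21 = -15$)
$\left(R + H\right)^{2} = \left(-230 - 15\right)^{2} = \left(-245\right)^{2} = 60025$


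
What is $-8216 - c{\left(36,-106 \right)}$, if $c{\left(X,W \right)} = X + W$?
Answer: $-8146$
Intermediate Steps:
$c{\left(X,W \right)} = W + X$
$-8216 - c{\left(36,-106 \right)} = -8216 - \left(-106 + 36\right) = -8216 - -70 = -8216 + 70 = -8146$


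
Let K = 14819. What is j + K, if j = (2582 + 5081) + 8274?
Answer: 30756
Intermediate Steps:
j = 15937 (j = 7663 + 8274 = 15937)
j + K = 15937 + 14819 = 30756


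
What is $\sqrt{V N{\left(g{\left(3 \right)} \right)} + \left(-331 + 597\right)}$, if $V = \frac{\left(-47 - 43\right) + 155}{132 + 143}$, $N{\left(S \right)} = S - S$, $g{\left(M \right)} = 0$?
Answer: $\sqrt{266} \approx 16.31$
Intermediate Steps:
$N{\left(S \right)} = 0$
$V = \frac{13}{55}$ ($V = \frac{\left(-47 - 43\right) + 155}{275} = \left(-90 + 155\right) \frac{1}{275} = 65 \cdot \frac{1}{275} = \frac{13}{55} \approx 0.23636$)
$\sqrt{V N{\left(g{\left(3 \right)} \right)} + \left(-331 + 597\right)} = \sqrt{\frac{13}{55} \cdot 0 + \left(-331 + 597\right)} = \sqrt{0 + 266} = \sqrt{266}$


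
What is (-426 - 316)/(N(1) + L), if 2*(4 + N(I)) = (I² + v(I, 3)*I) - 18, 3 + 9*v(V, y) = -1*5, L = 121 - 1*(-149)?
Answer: -1908/661 ≈ -2.8865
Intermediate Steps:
L = 270 (L = 121 + 149 = 270)
v(V, y) = -8/9 (v(V, y) = -⅓ + (-1*5)/9 = -⅓ + (⅑)*(-5) = -⅓ - 5/9 = -8/9)
N(I) = -13 + I²/2 - 4*I/9 (N(I) = -4 + ((I² - 8*I/9) - 18)/2 = -4 + (-18 + I² - 8*I/9)/2 = -4 + (-9 + I²/2 - 4*I/9) = -13 + I²/2 - 4*I/9)
(-426 - 316)/(N(1) + L) = (-426 - 316)/((-13 + (½)*1² - 4/9*1) + 270) = -742/((-13 + (½)*1 - 4/9) + 270) = -742/((-13 + ½ - 4/9) + 270) = -742/(-233/18 + 270) = -742/4627/18 = -742*18/4627 = -1908/661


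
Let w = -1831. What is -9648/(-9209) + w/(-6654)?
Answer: 81059471/61276686 ≈ 1.3228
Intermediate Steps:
-9648/(-9209) + w/(-6654) = -9648/(-9209) - 1831/(-6654) = -9648*(-1/9209) - 1831*(-1/6654) = 9648/9209 + 1831/6654 = 81059471/61276686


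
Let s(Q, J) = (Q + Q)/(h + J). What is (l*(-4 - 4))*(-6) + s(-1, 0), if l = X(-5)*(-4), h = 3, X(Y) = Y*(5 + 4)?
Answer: 25918/3 ≈ 8639.3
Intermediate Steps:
X(Y) = 9*Y (X(Y) = Y*9 = 9*Y)
l = 180 (l = (9*(-5))*(-4) = -45*(-4) = 180)
s(Q, J) = 2*Q/(3 + J) (s(Q, J) = (Q + Q)/(3 + J) = (2*Q)/(3 + J) = 2*Q/(3 + J))
(l*(-4 - 4))*(-6) + s(-1, 0) = (180*(-4 - 4))*(-6) + 2*(-1)/(3 + 0) = (180*(-8))*(-6) + 2*(-1)/3 = -1440*(-6) + 2*(-1)*(⅓) = 8640 - ⅔ = 25918/3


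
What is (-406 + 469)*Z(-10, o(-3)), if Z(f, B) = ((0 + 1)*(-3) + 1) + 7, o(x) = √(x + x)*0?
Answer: 315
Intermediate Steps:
o(x) = 0 (o(x) = √(2*x)*0 = (√2*√x)*0 = 0)
Z(f, B) = 5 (Z(f, B) = (1*(-3) + 1) + 7 = (-3 + 1) + 7 = -2 + 7 = 5)
(-406 + 469)*Z(-10, o(-3)) = (-406 + 469)*5 = 63*5 = 315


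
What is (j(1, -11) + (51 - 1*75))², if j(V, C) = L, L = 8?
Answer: 256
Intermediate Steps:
j(V, C) = 8
(j(1, -11) + (51 - 1*75))² = (8 + (51 - 1*75))² = (8 + (51 - 75))² = (8 - 24)² = (-16)² = 256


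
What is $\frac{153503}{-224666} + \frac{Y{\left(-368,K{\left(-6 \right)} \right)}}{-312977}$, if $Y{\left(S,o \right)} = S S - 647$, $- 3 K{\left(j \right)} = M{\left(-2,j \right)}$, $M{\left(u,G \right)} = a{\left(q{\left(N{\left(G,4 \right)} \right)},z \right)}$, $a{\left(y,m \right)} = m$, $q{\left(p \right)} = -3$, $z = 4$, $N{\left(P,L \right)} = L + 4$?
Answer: $- \frac{78322717913}{70315290682} \approx -1.1139$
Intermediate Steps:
$N{\left(P,L \right)} = 4 + L$
$M{\left(u,G \right)} = 4$
$K{\left(j \right)} = - \frac{4}{3}$ ($K{\left(j \right)} = \left(- \frac{1}{3}\right) 4 = - \frac{4}{3}$)
$Y{\left(S,o \right)} = -647 + S^{2}$ ($Y{\left(S,o \right)} = S^{2} - 647 = -647 + S^{2}$)
$\frac{153503}{-224666} + \frac{Y{\left(-368,K{\left(-6 \right)} \right)}}{-312977} = \frac{153503}{-224666} + \frac{-647 + \left(-368\right)^{2}}{-312977} = 153503 \left(- \frac{1}{224666}\right) + \left(-647 + 135424\right) \left(- \frac{1}{312977}\right) = - \frac{153503}{224666} + 134777 \left(- \frac{1}{312977}\right) = - \frac{153503}{224666} - \frac{134777}{312977} = - \frac{78322717913}{70315290682}$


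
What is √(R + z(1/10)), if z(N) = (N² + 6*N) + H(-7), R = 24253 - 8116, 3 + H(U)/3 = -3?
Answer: √1611961/10 ≈ 126.96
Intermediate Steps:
H(U) = -18 (H(U) = -9 + 3*(-3) = -9 - 9 = -18)
R = 16137
z(N) = -18 + N² + 6*N (z(N) = (N² + 6*N) - 18 = -18 + N² + 6*N)
√(R + z(1/10)) = √(16137 + (-18 + (1/10)² + 6/10)) = √(16137 + (-18 + (⅒)² + 6*(⅒))) = √(16137 + (-18 + 1/100 + ⅗)) = √(16137 - 1739/100) = √(1611961/100) = √1611961/10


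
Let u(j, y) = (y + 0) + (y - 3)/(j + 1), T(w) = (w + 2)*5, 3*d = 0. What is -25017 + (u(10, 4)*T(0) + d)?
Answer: -274737/11 ≈ -24976.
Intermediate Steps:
d = 0 (d = (⅓)*0 = 0)
T(w) = 10 + 5*w (T(w) = (2 + w)*5 = 10 + 5*w)
u(j, y) = y + (-3 + y)/(1 + j)
-25017 + (u(10, 4)*T(0) + d) = -25017 + (((-3 + 2*4 + 10*4)/(1 + 10))*(10 + 5*0) + 0) = -25017 + (((-3 + 8 + 40)/11)*(10 + 0) + 0) = -25017 + (((1/11)*45)*10 + 0) = -25017 + ((45/11)*10 + 0) = -25017 + (450/11 + 0) = -25017 + 450/11 = -274737/11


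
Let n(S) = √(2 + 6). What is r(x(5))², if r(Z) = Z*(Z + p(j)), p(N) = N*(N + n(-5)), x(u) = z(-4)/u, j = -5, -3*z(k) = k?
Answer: 3018256/50625 - 24256*√2/675 ≈ 8.8004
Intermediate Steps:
n(S) = 2*√2 (n(S) = √8 = 2*√2)
z(k) = -k/3
x(u) = 4/(3*u) (x(u) = (-⅓*(-4))/u = 4/(3*u))
p(N) = N*(N + 2*√2)
r(Z) = Z*(25 + Z - 10*√2) (r(Z) = Z*(Z - 5*(-5 + 2*√2)) = Z*(Z + (25 - 10*√2)) = Z*(25 + Z - 10*√2))
r(x(5))² = (((4/3)/5)*(25 + (4/3)/5 - 10*√2))² = (((4/3)*(⅕))*(25 + (4/3)*(⅕) - 10*√2))² = (4*(25 + 4/15 - 10*√2)/15)² = (4*(379/15 - 10*√2)/15)² = (1516/225 - 8*√2/3)²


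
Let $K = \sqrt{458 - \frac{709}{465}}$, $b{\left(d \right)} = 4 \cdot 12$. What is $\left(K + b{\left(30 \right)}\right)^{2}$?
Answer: $\frac{\left(22320 + \sqrt{98701365}\right)^{2}}{216225} \approx 4811.5$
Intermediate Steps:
$b{\left(d \right)} = 48$
$K = \frac{\sqrt{98701365}}{465}$ ($K = \sqrt{458 - \frac{709}{465}} = \sqrt{\frac{212261}{465}} = \frac{\sqrt{98701365}}{465} \approx 21.365$)
$\left(K + b{\left(30 \right)}\right)^{2} = \left(\frac{\sqrt{98701365}}{465} + 48\right)^{2} = \left(48 + \frac{\sqrt{98701365}}{465}\right)^{2}$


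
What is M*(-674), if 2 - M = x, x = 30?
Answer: 18872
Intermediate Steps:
M = -28 (M = 2 - 1*30 = 2 - 30 = -28)
M*(-674) = -28*(-674) = 18872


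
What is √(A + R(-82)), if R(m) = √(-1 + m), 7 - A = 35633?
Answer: √(-35626 + I*√83) ≈ 0.024 + 188.75*I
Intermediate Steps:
A = -35626 (A = 7 - 1*35633 = 7 - 35633 = -35626)
√(A + R(-82)) = √(-35626 + √(-1 - 82)) = √(-35626 + √(-83)) = √(-35626 + I*√83)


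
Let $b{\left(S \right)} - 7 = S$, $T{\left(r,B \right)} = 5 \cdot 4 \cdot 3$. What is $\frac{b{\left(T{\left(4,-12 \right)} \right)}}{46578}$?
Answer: $\frac{67}{46578} \approx 0.0014384$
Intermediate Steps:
$T{\left(r,B \right)} = 60$ ($T{\left(r,B \right)} = 20 \cdot 3 = 60$)
$b{\left(S \right)} = 7 + S$
$\frac{b{\left(T{\left(4,-12 \right)} \right)}}{46578} = \frac{7 + 60}{46578} = 67 \cdot \frac{1}{46578} = \frac{67}{46578}$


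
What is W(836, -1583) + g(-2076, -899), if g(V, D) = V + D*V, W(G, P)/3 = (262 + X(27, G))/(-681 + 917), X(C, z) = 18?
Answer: 109990842/59 ≈ 1.8643e+6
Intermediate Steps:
W(G, P) = 210/59 (W(G, P) = 3*((262 + 18)/(-681 + 917)) = 3*(280/236) = 3*(280*(1/236)) = 3*(70/59) = 210/59)
W(836, -1583) + g(-2076, -899) = 210/59 - 2076*(1 - 899) = 210/59 - 2076*(-898) = 210/59 + 1864248 = 109990842/59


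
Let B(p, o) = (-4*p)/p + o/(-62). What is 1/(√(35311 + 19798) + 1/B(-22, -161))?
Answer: 5394/417116177 + 7569*√55109/417116177 ≈ 0.0042728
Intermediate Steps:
B(p, o) = -4 - o/62 (B(p, o) = -4 + o*(-1/62) = -4 - o/62)
1/(√(35311 + 19798) + 1/B(-22, -161)) = 1/(√(35311 + 19798) + 1/(-4 - 1/62*(-161))) = 1/(√55109 + 1/(-4 + 161/62)) = 1/(√55109 + 1/(-87/62)) = 1/(√55109 - 62/87) = 1/(-62/87 + √55109)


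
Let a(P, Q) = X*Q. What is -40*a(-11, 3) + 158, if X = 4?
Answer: -322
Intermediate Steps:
a(P, Q) = 4*Q
-40*a(-11, 3) + 158 = -160*3 + 158 = -40*12 + 158 = -480 + 158 = -322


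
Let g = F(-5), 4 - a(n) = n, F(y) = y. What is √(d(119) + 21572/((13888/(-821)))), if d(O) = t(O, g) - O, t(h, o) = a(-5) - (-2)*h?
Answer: I*√864362429/868 ≈ 33.871*I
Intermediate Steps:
a(n) = 4 - n
g = -5
t(h, o) = 9 + 2*h (t(h, o) = (4 - 1*(-5)) - (-2)*h = (4 + 5) + 2*h = 9 + 2*h)
d(O) = 9 + O (d(O) = (9 + 2*O) - O = 9 + O)
√(d(119) + 21572/((13888/(-821)))) = √((9 + 119) + 21572/((13888/(-821)))) = √(128 + 21572/((13888*(-1/821)))) = √(128 + 21572/(-13888/821)) = √(128 + 21572*(-821/13888)) = √(128 - 4427653/3472) = √(-3983237/3472) = I*√864362429/868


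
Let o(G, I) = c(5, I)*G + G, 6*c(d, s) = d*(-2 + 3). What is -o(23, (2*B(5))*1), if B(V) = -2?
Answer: -253/6 ≈ -42.167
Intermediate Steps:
c(d, s) = d/6 (c(d, s) = (d*(-2 + 3))/6 = (d*1)/6 = d/6)
o(G, I) = 11*G/6 (o(G, I) = ((⅙)*5)*G + G = 5*G/6 + G = 11*G/6)
-o(23, (2*B(5))*1) = -11*23/6 = -1*253/6 = -253/6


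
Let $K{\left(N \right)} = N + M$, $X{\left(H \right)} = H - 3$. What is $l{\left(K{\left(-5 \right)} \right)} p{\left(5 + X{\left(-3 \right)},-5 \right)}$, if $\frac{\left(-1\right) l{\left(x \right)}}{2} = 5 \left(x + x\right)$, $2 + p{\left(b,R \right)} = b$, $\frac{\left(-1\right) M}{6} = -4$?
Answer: $1140$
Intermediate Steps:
$M = 24$ ($M = \left(-6\right) \left(-4\right) = 24$)
$X{\left(H \right)} = -3 + H$
$p{\left(b,R \right)} = -2 + b$
$K{\left(N \right)} = 24 + N$ ($K{\left(N \right)} = N + 24 = 24 + N$)
$l{\left(x \right)} = - 20 x$ ($l{\left(x \right)} = - 2 \cdot 5 \left(x + x\right) = - 2 \cdot 5 \cdot 2 x = - 2 \cdot 10 x = - 20 x$)
$l{\left(K{\left(-5 \right)} \right)} p{\left(5 + X{\left(-3 \right)},-5 \right)} = - 20 \left(24 - 5\right) \left(-2 + \left(5 - 6\right)\right) = \left(-20\right) 19 \left(-2 + \left(5 - 6\right)\right) = - 380 \left(-2 - 1\right) = \left(-380\right) \left(-3\right) = 1140$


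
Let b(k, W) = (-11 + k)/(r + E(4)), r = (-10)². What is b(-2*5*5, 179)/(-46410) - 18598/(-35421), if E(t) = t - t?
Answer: 28771826227/54796287000 ≈ 0.52507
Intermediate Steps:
E(t) = 0
r = 100
b(k, W) = -11/100 + k/100 (b(k, W) = (-11 + k)/(100 + 0) = (-11 + k)/100 = (-11 + k)*(1/100) = -11/100 + k/100)
b(-2*5*5, 179)/(-46410) - 18598/(-35421) = (-11/100 + (-2*5*5)/100)/(-46410) - 18598/(-35421) = (-11/100 + (-10*5)/100)*(-1/46410) - 18598*(-1/35421) = (-11/100 + (1/100)*(-50))*(-1/46410) + 18598/35421 = (-11/100 - ½)*(-1/46410) + 18598/35421 = -61/100*(-1/46410) + 18598/35421 = 61/4641000 + 18598/35421 = 28771826227/54796287000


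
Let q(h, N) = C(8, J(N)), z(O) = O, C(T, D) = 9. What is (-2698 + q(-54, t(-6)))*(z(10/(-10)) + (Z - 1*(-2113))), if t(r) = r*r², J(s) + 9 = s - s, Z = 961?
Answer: -8263297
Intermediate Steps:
J(s) = -9 (J(s) = -9 + (s - s) = -9 + 0 = -9)
t(r) = r³
q(h, N) = 9
(-2698 + q(-54, t(-6)))*(z(10/(-10)) + (Z - 1*(-2113))) = (-2698 + 9)*(10/(-10) + (961 - 1*(-2113))) = -2689*(10*(-⅒) + (961 + 2113)) = -2689*(-1 + 3074) = -2689*3073 = -8263297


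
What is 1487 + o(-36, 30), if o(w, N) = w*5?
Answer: 1307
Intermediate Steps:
o(w, N) = 5*w
1487 + o(-36, 30) = 1487 + 5*(-36) = 1487 - 180 = 1307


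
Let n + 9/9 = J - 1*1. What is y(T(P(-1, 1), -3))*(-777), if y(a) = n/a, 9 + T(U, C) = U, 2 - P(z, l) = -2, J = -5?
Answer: -5439/5 ≈ -1087.8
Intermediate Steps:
n = -7 (n = -1 + (-5 - 1*1) = -1 + (-5 - 1) = -1 - 6 = -7)
P(z, l) = 4 (P(z, l) = 2 - 1*(-2) = 2 + 2 = 4)
T(U, C) = -9 + U
y(a) = -7/a
y(T(P(-1, 1), -3))*(-777) = -7/(-9 + 4)*(-777) = -7/(-5)*(-777) = -7*(-⅕)*(-777) = (7/5)*(-777) = -5439/5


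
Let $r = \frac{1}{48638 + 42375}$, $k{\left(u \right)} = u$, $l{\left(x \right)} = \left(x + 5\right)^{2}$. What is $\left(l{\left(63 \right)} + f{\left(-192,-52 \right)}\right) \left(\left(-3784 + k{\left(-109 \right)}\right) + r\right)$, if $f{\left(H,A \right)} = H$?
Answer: $- \frac{1570317910656}{91013} \approx -1.7254 \cdot 10^{7}$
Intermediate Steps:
$l{\left(x \right)} = \left(5 + x\right)^{2}$
$r = \frac{1}{91013} \approx 1.0987 \cdot 10^{-5}$
$\left(l{\left(63 \right)} + f{\left(-192,-52 \right)}\right) \left(\left(-3784 + k{\left(-109 \right)}\right) + r\right) = \left(\left(5 + 63\right)^{2} - 192\right) \left(\left(-3784 - 109\right) + \frac{1}{91013}\right) = \left(68^{2} - 192\right) \left(-3893 + \frac{1}{91013}\right) = \left(4624 - 192\right) \left(- \frac{354313608}{91013}\right) = 4432 \left(- \frac{354313608}{91013}\right) = - \frac{1570317910656}{91013}$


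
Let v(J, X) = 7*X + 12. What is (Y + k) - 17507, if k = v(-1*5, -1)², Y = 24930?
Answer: 7448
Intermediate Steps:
v(J, X) = 12 + 7*X
k = 25 (k = (12 + 7*(-1))² = (12 - 7)² = 5² = 25)
(Y + k) - 17507 = (24930 + 25) - 17507 = 24955 - 17507 = 7448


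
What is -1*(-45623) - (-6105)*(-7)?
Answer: 2888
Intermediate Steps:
-1*(-45623) - (-6105)*(-7) = 45623 - 1*42735 = 45623 - 42735 = 2888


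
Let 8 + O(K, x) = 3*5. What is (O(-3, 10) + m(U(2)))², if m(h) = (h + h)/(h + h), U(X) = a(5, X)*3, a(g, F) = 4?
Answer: 64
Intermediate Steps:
O(K, x) = 7 (O(K, x) = -8 + 3*5 = -8 + 15 = 7)
U(X) = 12 (U(X) = 4*3 = 12)
m(h) = 1 (m(h) = (2*h)/((2*h)) = (2*h)*(1/(2*h)) = 1)
(O(-3, 10) + m(U(2)))² = (7 + 1)² = 8² = 64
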